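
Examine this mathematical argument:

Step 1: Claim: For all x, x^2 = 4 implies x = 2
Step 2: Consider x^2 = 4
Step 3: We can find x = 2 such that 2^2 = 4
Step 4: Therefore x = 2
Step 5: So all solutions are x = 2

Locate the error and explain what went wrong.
Step 4: Therefore x = 2

Step 4 incorrectly concludes that x = 2 is the only solution. The proof shows that x = 2 is A solution (existence), but does not show it is the ONLY solution (uniqueness). In fact, x = -2 is also a solution since (-2)^2 = 4. Finding one solution doesn't prove there are no others.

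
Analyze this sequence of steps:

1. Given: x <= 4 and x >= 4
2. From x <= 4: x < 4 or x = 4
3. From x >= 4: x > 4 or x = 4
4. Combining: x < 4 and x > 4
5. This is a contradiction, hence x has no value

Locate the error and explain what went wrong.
Step 4: Combining: x < 4 and x > 4

Step 4 incorrectly combines the conditions. From x <= 4 and x >= 4, the intersection is x = 4. The error treats the 'or' cases as 'and' requirements. The correct conclusion is that x = 4 is the unique solution, not that no solution exists.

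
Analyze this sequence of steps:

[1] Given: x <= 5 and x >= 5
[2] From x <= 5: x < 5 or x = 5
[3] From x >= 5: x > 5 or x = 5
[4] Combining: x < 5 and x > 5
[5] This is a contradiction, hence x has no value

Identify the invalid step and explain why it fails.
Step 4: Combining: x < 5 and x > 5

Step 4 incorrectly combines the conditions. From x <= 5 and x >= 5, the intersection is x = 5. The error treats the 'or' cases as 'and' requirements. The correct conclusion is that x = 5 is the unique solution, not that no solution exists.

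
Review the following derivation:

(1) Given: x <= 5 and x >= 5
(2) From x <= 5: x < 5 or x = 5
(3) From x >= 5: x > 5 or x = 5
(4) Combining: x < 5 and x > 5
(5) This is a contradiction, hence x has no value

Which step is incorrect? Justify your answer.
Step 4: Combining: x < 5 and x > 5

Step 4 incorrectly combines the conditions. From x <= 5 and x >= 5, the intersection is x = 5. The error treats the 'or' cases as 'and' requirements. The correct conclusion is that x = 5 is the unique solution, not that no solution exists.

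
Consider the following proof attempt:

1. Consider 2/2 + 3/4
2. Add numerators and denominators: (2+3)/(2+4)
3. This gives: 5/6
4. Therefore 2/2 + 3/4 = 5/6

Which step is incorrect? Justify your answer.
Step 2: Add numerators and denominators: (2+3)/(2+4)

Step 2 incorrectly adds fractions by separately adding numerators and denominators. This is wrong. The correct method requires a common denominator: 2/2 + 3/4 = (2×4 + 3×2)/(2×4) = 14/8 = 7/4. The method used gives 5/6, which is different.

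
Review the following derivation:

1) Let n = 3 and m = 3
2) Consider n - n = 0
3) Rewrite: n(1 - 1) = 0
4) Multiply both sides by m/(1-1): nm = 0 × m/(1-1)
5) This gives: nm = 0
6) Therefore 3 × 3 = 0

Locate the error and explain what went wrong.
Step 4: Multiply both sides by m/(1-1): nm = 0 × m/(1-1)

Step 4 multiplies both sides by m/(1-1). However, 1-1 = 0, so this is multiplication by m/0, which is undefined. We cannot multiply by an undefined expression.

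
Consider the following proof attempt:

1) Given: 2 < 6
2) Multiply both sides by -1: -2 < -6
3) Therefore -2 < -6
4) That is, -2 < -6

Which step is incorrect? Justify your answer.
Step 2: Multiply both sides by -1: -2 < -6

Step 2 multiplies both sides by -1 but fails to reverse the inequality sign. When multiplying (or dividing) an inequality by a negative number, the direction must be reversed. Since 2 < 6, we should get -2 > -6, i.e., -2 > -6.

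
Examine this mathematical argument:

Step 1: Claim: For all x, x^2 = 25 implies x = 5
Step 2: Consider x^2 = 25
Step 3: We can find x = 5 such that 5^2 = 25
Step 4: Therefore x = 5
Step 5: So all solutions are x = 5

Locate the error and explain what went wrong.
Step 4: Therefore x = 5

Step 4 incorrectly concludes that x = 5 is the only solution. The proof shows that x = 5 is A solution (existence), but does not show it is the ONLY solution (uniqueness). In fact, x = -5 is also a solution since (-5)^2 = 25. Finding one solution doesn't prove there are no others.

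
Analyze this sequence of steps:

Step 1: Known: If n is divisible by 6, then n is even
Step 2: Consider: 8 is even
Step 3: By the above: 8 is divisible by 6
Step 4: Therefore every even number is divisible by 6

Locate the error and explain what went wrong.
Step 3: By the above: 8 is divisible by 6

Step 3 commits the fallacy of affirming the consequent. The known fact 'divisible by 6 → even' does NOT imply 'even → divisible by 6'. That would be the converse, which is false. For example, 8 is even but 8 ÷ 6 = 1.33, which is not an integer.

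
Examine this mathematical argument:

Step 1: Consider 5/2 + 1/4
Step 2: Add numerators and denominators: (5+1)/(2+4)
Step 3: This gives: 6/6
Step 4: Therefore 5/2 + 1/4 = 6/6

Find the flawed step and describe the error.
Step 2: Add numerators and denominators: (5+1)/(2+4)

Step 2 incorrectly adds fractions by separately adding numerators and denominators. This is wrong. The correct method requires a common denominator: 5/2 + 1/4 = (5×4 + 1×2)/(2×4) = 22/8 = 11/4. The method used gives 6/6, which is different.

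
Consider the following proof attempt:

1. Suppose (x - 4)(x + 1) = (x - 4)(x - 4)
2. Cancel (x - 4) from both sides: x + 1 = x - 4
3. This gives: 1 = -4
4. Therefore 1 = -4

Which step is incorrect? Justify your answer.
Step 2: Cancel (x - 4) from both sides: x + 1 = x - 4

Step 2 cancels (x - 4) from both sides. This is only valid if (x - 4) ≠ 0, i.e., x ≠ 4. When x = 4, both sides equal zero regardless of the other factors. The correct approach requires considering x = 4 as a separate case.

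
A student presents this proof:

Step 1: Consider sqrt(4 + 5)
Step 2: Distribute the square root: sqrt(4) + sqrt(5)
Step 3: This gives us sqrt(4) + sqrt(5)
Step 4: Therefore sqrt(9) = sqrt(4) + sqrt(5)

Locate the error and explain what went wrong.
Step 2: Distribute the square root: sqrt(4) + sqrt(5)

Step 2 incorrectly 'distributes' the square root over addition. The square root function does not distribute: sqrt(a + b) ≠ sqrt(a) + sqrt(b). In fact, sqrt(4 + 5) = sqrt(9) ≈ 3.0000, while sqrt(4) + sqrt(5) ≈ 4.2361.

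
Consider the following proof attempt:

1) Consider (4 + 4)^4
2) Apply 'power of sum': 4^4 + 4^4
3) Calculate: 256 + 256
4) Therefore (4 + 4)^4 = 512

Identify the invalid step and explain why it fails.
Step 2: Apply 'power of sum': 4^4 + 4^4

Step 2 incorrectly applies a non-existent rule '(a+b)^n = a^n + b^n'. This is false in general. The correct expansion uses the binomial theorem. The actual value is (4 + 4)^4 = 8^4 = 4096, not 512.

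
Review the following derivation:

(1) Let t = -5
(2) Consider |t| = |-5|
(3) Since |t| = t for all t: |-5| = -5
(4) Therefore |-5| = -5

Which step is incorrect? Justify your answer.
Step 3: Since |t| = t for all t: |-5| = -5

Step 3 incorrectly states that |t| = t for all t. The correct definition is |t| = t when t >= 0, and |t| = -t when t < 0. Since -5 < 0, we have |-5| = -(-5) = 5, not -5.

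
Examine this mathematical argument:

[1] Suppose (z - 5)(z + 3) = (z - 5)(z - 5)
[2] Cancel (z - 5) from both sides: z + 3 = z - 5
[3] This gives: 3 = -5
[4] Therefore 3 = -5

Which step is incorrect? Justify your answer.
Step 2: Cancel (z - 5) from both sides: z + 3 = z - 5

Step 2 cancels (z - 5) from both sides. This is only valid if (z - 5) ≠ 0, i.e., z ≠ 5. When z = 5, both sides equal zero regardless of the other factors. The correct approach requires considering z = 5 as a separate case.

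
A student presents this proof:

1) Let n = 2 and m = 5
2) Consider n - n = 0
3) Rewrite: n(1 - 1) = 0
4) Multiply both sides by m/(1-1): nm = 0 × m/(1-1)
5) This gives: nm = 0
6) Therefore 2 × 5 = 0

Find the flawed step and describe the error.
Step 4: Multiply both sides by m/(1-1): nm = 0 × m/(1-1)

Step 4 multiplies both sides by m/(1-1). However, 1-1 = 0, so this is multiplication by m/0, which is undefined. We cannot multiply by an undefined expression.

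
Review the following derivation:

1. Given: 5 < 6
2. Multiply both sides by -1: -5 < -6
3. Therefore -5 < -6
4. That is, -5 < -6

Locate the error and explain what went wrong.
Step 2: Multiply both sides by -1: -5 < -6

Step 2 multiplies both sides by -1 but fails to reverse the inequality sign. When multiplying (or dividing) an inequality by a negative number, the direction must be reversed. Since 5 < 6, we should get -5 > -6, i.e., -5 > -6.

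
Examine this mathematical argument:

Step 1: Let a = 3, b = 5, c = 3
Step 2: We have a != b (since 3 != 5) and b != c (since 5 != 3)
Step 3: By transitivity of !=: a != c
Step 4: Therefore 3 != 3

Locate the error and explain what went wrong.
Step 3: By transitivity of !=: a != c

Step 3 incorrectly applies transitivity to the '!=' relation. Transitivity states: if a R b and b R c, then a R c. However, '!=' is not transitive. Counterexample: 3 != 5 and 5 != 3, but 3 = 3 (both equal 3). Transitivity holds for relations like <, <=, =, but not for !=.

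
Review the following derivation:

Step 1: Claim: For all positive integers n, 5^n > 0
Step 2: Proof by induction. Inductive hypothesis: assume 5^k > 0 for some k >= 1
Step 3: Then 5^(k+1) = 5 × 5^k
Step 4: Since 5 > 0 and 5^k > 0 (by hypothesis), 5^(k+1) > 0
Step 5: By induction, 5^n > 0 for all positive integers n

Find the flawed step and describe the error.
Step 5: By induction, 5^n > 0 for all positive integers n

Step 5 concludes the proof by induction, but no base case was ever established. A valid induction proof requires: (1) a base case proving 5^1 > 0, and (2) an inductive step showing IF 5^k > 0 THEN 5^(k+1) > 0. Steps 2-4 correctly establish the inductive step, but without the base case the conclusion in step 5 does not follow.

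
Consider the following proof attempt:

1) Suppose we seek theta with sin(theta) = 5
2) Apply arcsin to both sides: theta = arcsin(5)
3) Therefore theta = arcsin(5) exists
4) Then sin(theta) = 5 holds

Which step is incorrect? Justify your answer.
Step 2: Apply arcsin to both sides: theta = arcsin(5)

Step 2 applies arcsin to 5. However, arcsin(x) is only defined for x in [-1, 1] because sin(theta) can only produce values in that range. Since |5| > 1, arcsin(5) is undefined. There is no angle whose sine equals 5.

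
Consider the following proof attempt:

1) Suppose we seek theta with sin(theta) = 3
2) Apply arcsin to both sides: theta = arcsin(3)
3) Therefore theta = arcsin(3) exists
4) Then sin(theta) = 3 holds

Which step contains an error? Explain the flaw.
Step 2: Apply arcsin to both sides: theta = arcsin(3)

Step 2 applies arcsin to 3. However, arcsin(x) is only defined for x in [-1, 1] because sin(theta) can only produce values in that range. Since |3| > 1, arcsin(3) is undefined. There is no angle whose sine equals 3.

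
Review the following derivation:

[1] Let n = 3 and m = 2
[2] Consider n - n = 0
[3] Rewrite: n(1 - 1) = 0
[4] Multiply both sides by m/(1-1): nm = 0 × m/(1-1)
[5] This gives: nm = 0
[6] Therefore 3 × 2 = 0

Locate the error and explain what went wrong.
Step 4: Multiply both sides by m/(1-1): nm = 0 × m/(1-1)

Step 4 multiplies both sides by m/(1-1). However, 1-1 = 0, so this is multiplication by m/0, which is undefined. We cannot multiply by an undefined expression.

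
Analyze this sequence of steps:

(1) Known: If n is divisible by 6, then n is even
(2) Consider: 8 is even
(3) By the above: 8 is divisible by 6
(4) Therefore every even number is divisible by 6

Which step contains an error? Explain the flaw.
Step 3: By the above: 8 is divisible by 6

Step 3 commits the fallacy of affirming the consequent. The known fact 'divisible by 6 → even' does NOT imply 'even → divisible by 6'. That would be the converse, which is false. For example, 8 is even but 8 ÷ 6 = 1.33, which is not an integer.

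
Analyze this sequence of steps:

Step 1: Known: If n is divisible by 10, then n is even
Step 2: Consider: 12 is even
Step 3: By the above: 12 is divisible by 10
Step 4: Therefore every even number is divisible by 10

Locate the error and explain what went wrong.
Step 3: By the above: 12 is divisible by 10

Step 3 commits the fallacy of affirming the consequent. The known fact 'divisible by 10 → even' does NOT imply 'even → divisible by 10'. That would be the converse, which is false. For example, 12 is even but 12 ÷ 10 = 1.20, which is not an integer.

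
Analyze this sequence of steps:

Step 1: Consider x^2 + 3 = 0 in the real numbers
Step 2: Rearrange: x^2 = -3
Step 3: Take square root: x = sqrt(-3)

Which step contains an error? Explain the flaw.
Step 3: Take square root: x = sqrt(-3)

Step 3 takes the square root of -3, which is negative. In the real number system, the square root of a negative number is undefined. The equation x^2 + 3 = 0 has no real solutions. Square roots of negative numbers only exist in the complex numbers.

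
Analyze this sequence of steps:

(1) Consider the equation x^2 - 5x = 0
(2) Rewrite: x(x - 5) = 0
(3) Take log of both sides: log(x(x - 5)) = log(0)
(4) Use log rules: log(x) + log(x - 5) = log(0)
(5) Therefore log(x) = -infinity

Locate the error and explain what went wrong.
Step 3: Take log of both sides: log(x(x - 5)) = log(0)

Step 3 takes the logarithm of both sides, resulting in log(0) on the right side. The logarithm is only defined for positive numbers; log(0) is undefined (approaches negative infinity). This operation is invalid.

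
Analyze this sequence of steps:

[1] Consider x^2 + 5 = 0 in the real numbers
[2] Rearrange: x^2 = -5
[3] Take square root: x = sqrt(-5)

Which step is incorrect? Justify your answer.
Step 3: Take square root: x = sqrt(-5)

Step 3 takes the square root of -5, which is negative. In the real number system, the square root of a negative number is undefined. The equation x^2 + 5 = 0 has no real solutions. Square roots of negative numbers only exist in the complex numbers.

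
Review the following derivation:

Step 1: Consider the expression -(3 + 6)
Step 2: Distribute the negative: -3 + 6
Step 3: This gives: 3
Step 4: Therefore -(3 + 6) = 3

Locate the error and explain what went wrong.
Step 2: Distribute the negative: -3 + 6

Step 2 incorrectly distributes the negative sign. The correct distribution is -(3 + 6) = -3 - 6 = -9. The negative must be applied to both terms, not just the first. The error treats -(3 + 6) as -3 + 6, which equals 3 instead of -9.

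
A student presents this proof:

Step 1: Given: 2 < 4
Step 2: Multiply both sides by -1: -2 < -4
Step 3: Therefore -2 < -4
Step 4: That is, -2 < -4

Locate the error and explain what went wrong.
Step 2: Multiply both sides by -1: -2 < -4

Step 2 multiplies both sides by -1 but fails to reverse the inequality sign. When multiplying (or dividing) an inequality by a negative number, the direction must be reversed. Since 2 < 4, we should get -2 > -4, i.e., -2 > -4.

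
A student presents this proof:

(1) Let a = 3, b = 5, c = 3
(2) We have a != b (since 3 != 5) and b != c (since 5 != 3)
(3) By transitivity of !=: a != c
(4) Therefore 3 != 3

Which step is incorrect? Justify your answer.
Step 3: By transitivity of !=: a != c

Step 3 incorrectly applies transitivity to the '!=' relation. Transitivity states: if a R b and b R c, then a R c. However, '!=' is not transitive. Counterexample: 3 != 5 and 5 != 3, but 3 = 3 (both equal 3). Transitivity holds for relations like <, <=, =, but not for !=.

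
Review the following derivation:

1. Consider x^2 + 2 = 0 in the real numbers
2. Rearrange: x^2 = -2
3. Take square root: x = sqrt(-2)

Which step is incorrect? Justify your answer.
Step 3: Take square root: x = sqrt(-2)

Step 3 takes the square root of -2, which is negative. In the real number system, the square root of a negative number is undefined. The equation x^2 + 2 = 0 has no real solutions. Square roots of negative numbers only exist in the complex numbers.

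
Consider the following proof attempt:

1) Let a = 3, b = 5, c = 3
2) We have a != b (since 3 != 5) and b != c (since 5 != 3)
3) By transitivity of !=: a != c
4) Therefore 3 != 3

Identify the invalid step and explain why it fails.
Step 3: By transitivity of !=: a != c

Step 3 incorrectly applies transitivity to the '!=' relation. Transitivity states: if a R b and b R c, then a R c. However, '!=' is not transitive. Counterexample: 3 != 5 and 5 != 3, but 3 = 3 (both equal 3). Transitivity holds for relations like <, <=, =, but not for !=.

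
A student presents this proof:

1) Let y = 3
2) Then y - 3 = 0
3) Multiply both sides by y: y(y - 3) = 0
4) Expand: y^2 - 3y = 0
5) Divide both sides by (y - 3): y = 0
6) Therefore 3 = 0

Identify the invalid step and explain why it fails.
Step 5: Divide both sides by (y - 3): y = 0

Step 5 divides both sides by (y - 3). However, since y = 3, we have (y - 3) = 0. Division by zero is undefined, making this step invalid.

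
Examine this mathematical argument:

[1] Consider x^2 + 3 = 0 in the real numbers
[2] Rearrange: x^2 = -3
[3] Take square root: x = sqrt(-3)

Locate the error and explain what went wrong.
Step 3: Take square root: x = sqrt(-3)

Step 3 takes the square root of -3, which is negative. In the real number system, the square root of a negative number is undefined. The equation x^2 + 3 = 0 has no real solutions. Square roots of negative numbers only exist in the complex numbers.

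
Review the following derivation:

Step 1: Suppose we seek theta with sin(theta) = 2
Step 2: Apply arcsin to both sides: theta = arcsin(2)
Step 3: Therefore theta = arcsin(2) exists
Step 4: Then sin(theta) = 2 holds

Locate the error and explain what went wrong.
Step 2: Apply arcsin to both sides: theta = arcsin(2)

Step 2 applies arcsin to 2. However, arcsin(x) is only defined for x in [-1, 1] because sin(theta) can only produce values in that range. Since |2| > 1, arcsin(2) is undefined. There is no angle whose sine equals 2.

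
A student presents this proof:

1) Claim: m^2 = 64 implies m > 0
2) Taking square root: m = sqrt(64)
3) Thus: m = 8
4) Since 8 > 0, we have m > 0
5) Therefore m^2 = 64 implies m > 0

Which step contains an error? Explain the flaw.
Step 2: Taking square root: m = sqrt(64)

Step 2 takes the square root and assumes the positive root only. The equation m^2 = 64 actually has two solutions: m = 8 and m = -8. The proof silently assumes m > 0 without justification, then uses this assumption to conclude m > 0, which is circular. The counterexample m = -8 shows the claim is false.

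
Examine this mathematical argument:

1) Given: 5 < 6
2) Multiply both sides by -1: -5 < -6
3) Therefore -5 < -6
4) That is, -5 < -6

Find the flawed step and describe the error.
Step 2: Multiply both sides by -1: -5 < -6

Step 2 multiplies both sides by -1 but fails to reverse the inequality sign. When multiplying (or dividing) an inequality by a negative number, the direction must be reversed. Since 5 < 6, we should get -5 > -6, i.e., -5 > -6.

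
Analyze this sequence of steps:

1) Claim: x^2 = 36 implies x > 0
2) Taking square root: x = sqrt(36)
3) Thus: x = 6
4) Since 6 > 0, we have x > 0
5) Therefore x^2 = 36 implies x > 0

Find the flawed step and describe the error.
Step 2: Taking square root: x = sqrt(36)

Step 2 takes the square root and assumes the positive root only. The equation x^2 = 36 actually has two solutions: x = 6 and x = -6. The proof silently assumes x > 0 without justification, then uses this assumption to conclude x > 0, which is circular. The counterexample x = -6 shows the claim is false.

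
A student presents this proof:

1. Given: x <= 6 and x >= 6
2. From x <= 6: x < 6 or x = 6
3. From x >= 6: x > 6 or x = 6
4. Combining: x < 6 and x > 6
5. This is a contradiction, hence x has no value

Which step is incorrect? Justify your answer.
Step 4: Combining: x < 6 and x > 6

Step 4 incorrectly combines the conditions. From x <= 6 and x >= 6, the intersection is x = 6. The error treats the 'or' cases as 'and' requirements. The correct conclusion is that x = 6 is the unique solution, not that no solution exists.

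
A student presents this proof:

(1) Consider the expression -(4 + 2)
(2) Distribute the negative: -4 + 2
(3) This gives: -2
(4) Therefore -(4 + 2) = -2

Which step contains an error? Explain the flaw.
Step 2: Distribute the negative: -4 + 2

Step 2 incorrectly distributes the negative sign. The correct distribution is -(4 + 2) = -4 - 2 = -6. The negative must be applied to both terms, not just the first. The error treats -(4 + 2) as -4 + 2, which equals -2 instead of -6.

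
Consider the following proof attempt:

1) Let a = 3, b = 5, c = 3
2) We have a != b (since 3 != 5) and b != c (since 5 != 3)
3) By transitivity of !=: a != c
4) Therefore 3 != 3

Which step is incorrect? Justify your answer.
Step 3: By transitivity of !=: a != c

Step 3 incorrectly applies transitivity to the '!=' relation. Transitivity states: if a R b and b R c, then a R c. However, '!=' is not transitive. Counterexample: 3 != 5 and 5 != 3, but 3 = 3 (both equal 3). Transitivity holds for relations like <, <=, =, but not for !=.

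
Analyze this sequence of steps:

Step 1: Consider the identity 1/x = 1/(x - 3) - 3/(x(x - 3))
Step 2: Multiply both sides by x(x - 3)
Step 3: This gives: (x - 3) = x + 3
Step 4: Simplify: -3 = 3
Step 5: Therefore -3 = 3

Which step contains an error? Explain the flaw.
Step 3: This gives: (x - 3) = x + 3

Step 3 makes a sign error when clearing denominators. Multiplying -3/(x(x - 3)) by x(x - 3) gives -3, not +3. The correct result is (x - 3) = x - 3, which is trivially true, not (x - 3) = x + 3. (Step 1 is a valid identity: 1/(x - 3) - 3/(x(x - 3)) = (x - 3)/(x(x - 3)) = 1/x.)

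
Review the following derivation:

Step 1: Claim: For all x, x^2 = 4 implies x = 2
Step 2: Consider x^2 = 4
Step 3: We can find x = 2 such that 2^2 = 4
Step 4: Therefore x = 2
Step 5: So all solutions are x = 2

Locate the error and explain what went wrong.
Step 4: Therefore x = 2

Step 4 incorrectly concludes that x = 2 is the only solution. The proof shows that x = 2 is A solution (existence), but does not show it is the ONLY solution (uniqueness). In fact, x = -2 is also a solution since (-2)^2 = 4. Finding one solution doesn't prove there are no others.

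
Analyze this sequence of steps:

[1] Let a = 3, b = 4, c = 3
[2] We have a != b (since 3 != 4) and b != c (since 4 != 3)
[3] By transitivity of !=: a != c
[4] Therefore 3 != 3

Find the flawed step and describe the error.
Step 3: By transitivity of !=: a != c

Step 3 incorrectly applies transitivity to the '!=' relation. Transitivity states: if a R b and b R c, then a R c. However, '!=' is not transitive. Counterexample: 3 != 4 and 4 != 3, but 3 = 3 (both equal 3). Transitivity holds for relations like <, <=, =, but not for !=.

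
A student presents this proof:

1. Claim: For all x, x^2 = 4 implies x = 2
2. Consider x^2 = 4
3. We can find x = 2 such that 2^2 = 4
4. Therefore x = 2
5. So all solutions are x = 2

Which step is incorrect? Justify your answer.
Step 4: Therefore x = 2

Step 4 incorrectly concludes that x = 2 is the only solution. The proof shows that x = 2 is A solution (existence), but does not show it is the ONLY solution (uniqueness). In fact, x = -2 is also a solution since (-2)^2 = 4. Finding one solution doesn't prove there are no others.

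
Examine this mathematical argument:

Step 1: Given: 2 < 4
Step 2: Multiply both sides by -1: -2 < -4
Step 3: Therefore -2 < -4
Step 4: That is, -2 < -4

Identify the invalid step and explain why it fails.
Step 2: Multiply both sides by -1: -2 < -4

Step 2 multiplies both sides by -1 but fails to reverse the inequality sign. When multiplying (or dividing) an inequality by a negative number, the direction must be reversed. Since 2 < 4, we should get -2 > -4, i.e., -2 > -4.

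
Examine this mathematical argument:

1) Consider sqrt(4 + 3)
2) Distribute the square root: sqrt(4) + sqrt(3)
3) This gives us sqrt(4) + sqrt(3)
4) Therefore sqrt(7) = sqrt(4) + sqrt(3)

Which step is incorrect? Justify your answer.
Step 2: Distribute the square root: sqrt(4) + sqrt(3)

Step 2 incorrectly 'distributes' the square root over addition. The square root function does not distribute: sqrt(a + b) ≠ sqrt(a) + sqrt(b). In fact, sqrt(4 + 3) = sqrt(7) ≈ 2.6458, while sqrt(4) + sqrt(3) ≈ 3.7321.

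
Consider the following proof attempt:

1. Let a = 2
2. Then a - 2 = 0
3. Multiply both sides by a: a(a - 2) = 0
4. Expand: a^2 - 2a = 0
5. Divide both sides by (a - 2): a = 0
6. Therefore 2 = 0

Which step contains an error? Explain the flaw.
Step 5: Divide both sides by (a - 2): a = 0

Step 5 divides both sides by (a - 2). However, since a = 2, we have (a - 2) = 0. Division by zero is undefined, making this step invalid.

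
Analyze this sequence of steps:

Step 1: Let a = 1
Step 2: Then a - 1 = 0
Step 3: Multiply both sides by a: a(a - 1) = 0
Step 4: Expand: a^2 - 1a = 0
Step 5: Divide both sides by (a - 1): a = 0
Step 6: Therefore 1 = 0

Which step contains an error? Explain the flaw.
Step 5: Divide both sides by (a - 1): a = 0

Step 5 divides both sides by (a - 1). However, since a = 1, we have (a - 1) = 0. Division by zero is undefined, making this step invalid.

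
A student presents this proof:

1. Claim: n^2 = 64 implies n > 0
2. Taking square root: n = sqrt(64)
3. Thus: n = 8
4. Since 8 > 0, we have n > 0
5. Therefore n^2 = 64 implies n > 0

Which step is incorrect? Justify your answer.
Step 2: Taking square root: n = sqrt(64)

Step 2 takes the square root and assumes the positive root only. The equation n^2 = 64 actually has two solutions: n = 8 and n = -8. The proof silently assumes n > 0 without justification, then uses this assumption to conclude n > 0, which is circular. The counterexample n = -8 shows the claim is false.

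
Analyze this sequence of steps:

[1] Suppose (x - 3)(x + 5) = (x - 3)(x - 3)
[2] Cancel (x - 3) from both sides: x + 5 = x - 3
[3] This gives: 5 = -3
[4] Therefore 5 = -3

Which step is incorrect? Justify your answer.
Step 2: Cancel (x - 3) from both sides: x + 5 = x - 3

Step 2 cancels (x - 3) from both sides. This is only valid if (x - 3) ≠ 0, i.e., x ≠ 3. When x = 3, both sides equal zero regardless of the other factors. The correct approach requires considering x = 3 as a separate case.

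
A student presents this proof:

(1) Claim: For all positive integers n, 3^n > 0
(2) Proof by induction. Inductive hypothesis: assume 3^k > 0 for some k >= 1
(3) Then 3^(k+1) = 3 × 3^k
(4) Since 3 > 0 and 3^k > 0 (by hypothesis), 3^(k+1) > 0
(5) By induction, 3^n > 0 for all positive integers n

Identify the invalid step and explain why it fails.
Step 5: By induction, 3^n > 0 for all positive integers n

Step 5 concludes the proof by induction, but no base case was ever established. A valid induction proof requires: (1) a base case proving 3^1 > 0, and (2) an inductive step showing IF 3^k > 0 THEN 3^(k+1) > 0. Steps 2-4 correctly establish the inductive step, but without the base case the conclusion in step 5 does not follow.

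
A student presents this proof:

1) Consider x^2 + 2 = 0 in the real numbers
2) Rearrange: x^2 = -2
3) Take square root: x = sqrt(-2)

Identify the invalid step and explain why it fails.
Step 3: Take square root: x = sqrt(-2)

Step 3 takes the square root of -2, which is negative. In the real number system, the square root of a negative number is undefined. The equation x^2 + 2 = 0 has no real solutions. Square roots of negative numbers only exist in the complex numbers.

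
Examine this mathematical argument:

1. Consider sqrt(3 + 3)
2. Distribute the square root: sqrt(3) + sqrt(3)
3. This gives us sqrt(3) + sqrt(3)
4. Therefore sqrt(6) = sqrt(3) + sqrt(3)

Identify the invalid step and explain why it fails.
Step 2: Distribute the square root: sqrt(3) + sqrt(3)

Step 2 incorrectly 'distributes' the square root over addition. The square root function does not distribute: sqrt(a + b) ≠ sqrt(a) + sqrt(b). In fact, sqrt(3 + 3) = sqrt(6) ≈ 2.4495, while sqrt(3) + sqrt(3) ≈ 3.4641.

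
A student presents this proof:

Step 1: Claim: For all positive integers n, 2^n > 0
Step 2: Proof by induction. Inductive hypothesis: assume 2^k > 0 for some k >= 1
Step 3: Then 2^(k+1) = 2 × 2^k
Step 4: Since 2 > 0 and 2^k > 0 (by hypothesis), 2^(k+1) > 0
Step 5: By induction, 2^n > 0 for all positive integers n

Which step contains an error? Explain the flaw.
Step 5: By induction, 2^n > 0 for all positive integers n

Step 5 concludes the proof by induction, but no base case was ever established. A valid induction proof requires: (1) a base case proving 2^1 > 0, and (2) an inductive step showing IF 2^k > 0 THEN 2^(k+1) > 0. Steps 2-4 correctly establish the inductive step, but without the base case the conclusion in step 5 does not follow.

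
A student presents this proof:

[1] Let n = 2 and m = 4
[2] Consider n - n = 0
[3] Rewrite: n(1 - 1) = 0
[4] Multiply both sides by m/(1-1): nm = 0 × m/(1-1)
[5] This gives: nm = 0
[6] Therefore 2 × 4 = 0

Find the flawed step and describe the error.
Step 4: Multiply both sides by m/(1-1): nm = 0 × m/(1-1)

Step 4 multiplies both sides by m/(1-1). However, 1-1 = 0, so this is multiplication by m/0, which is undefined. We cannot multiply by an undefined expression.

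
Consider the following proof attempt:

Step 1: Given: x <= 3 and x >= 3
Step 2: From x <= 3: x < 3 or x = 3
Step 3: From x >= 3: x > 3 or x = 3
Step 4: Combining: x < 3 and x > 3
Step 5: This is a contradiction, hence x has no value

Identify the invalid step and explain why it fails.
Step 4: Combining: x < 3 and x > 3

Step 4 incorrectly combines the conditions. From x <= 3 and x >= 3, the intersection is x = 3. The error treats the 'or' cases as 'and' requirements. The correct conclusion is that x = 3 is the unique solution, not that no solution exists.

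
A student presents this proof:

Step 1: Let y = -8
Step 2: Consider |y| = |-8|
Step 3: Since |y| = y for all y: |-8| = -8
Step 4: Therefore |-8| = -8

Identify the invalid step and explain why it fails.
Step 3: Since |y| = y for all y: |-8| = -8

Step 3 incorrectly states that |y| = y for all y. The correct definition is |y| = y when y >= 0, and |y| = -y when y < 0. Since -8 < 0, we have |-8| = -(-8) = 8, not -8.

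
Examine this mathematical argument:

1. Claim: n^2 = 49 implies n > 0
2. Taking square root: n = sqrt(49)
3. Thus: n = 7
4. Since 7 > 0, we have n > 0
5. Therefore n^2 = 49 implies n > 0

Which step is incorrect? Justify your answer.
Step 2: Taking square root: n = sqrt(49)

Step 2 takes the square root and assumes the positive root only. The equation n^2 = 49 actually has two solutions: n = 7 and n = -7. The proof silently assumes n > 0 without justification, then uses this assumption to conclude n > 0, which is circular. The counterexample n = -7 shows the claim is false.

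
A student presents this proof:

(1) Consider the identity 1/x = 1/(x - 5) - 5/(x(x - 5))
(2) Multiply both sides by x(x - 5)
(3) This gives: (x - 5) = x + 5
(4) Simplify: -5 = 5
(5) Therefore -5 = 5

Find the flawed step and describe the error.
Step 3: This gives: (x - 5) = x + 5

Step 3 makes a sign error when clearing denominators. Multiplying -5/(x(x - 5)) by x(x - 5) gives -5, not +5. The correct result is (x - 5) = x - 5, which is trivially true, not (x - 5) = x + 5. (Step 1 is a valid identity: 1/(x - 5) - 5/(x(x - 5)) = (x - 5)/(x(x - 5)) = 1/x.)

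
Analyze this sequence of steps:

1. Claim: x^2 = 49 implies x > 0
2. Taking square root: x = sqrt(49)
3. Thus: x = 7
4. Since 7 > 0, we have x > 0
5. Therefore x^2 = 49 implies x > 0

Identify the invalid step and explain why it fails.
Step 2: Taking square root: x = sqrt(49)

Step 2 takes the square root and assumes the positive root only. The equation x^2 = 49 actually has two solutions: x = 7 and x = -7. The proof silently assumes x > 0 without justification, then uses this assumption to conclude x > 0, which is circular. The counterexample x = -7 shows the claim is false.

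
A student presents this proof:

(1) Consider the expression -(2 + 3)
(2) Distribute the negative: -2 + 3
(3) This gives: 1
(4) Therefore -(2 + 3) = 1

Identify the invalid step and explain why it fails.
Step 2: Distribute the negative: -2 + 3

Step 2 incorrectly distributes the negative sign. The correct distribution is -(2 + 3) = -2 - 3 = -5. The negative must be applied to both terms, not just the first. The error treats -(2 + 3) as -2 + 3, which equals 1 instead of -5.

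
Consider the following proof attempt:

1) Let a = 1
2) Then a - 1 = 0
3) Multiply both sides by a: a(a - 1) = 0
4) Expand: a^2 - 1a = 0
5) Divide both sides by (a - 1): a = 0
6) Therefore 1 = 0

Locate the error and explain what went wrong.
Step 5: Divide both sides by (a - 1): a = 0

Step 5 divides both sides by (a - 1). However, since a = 1, we have (a - 1) = 0. Division by zero is undefined, making this step invalid.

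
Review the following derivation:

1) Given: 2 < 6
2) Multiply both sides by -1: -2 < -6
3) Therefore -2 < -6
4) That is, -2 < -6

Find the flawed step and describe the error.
Step 2: Multiply both sides by -1: -2 < -6

Step 2 multiplies both sides by -1 but fails to reverse the inequality sign. When multiplying (or dividing) an inequality by a negative number, the direction must be reversed. Since 2 < 6, we should get -2 > -6, i.e., -2 > -6.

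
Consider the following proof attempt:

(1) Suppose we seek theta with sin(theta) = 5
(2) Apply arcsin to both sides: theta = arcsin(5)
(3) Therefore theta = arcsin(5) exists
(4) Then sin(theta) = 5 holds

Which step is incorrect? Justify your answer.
Step 2: Apply arcsin to both sides: theta = arcsin(5)

Step 2 applies arcsin to 5. However, arcsin(x) is only defined for x in [-1, 1] because sin(theta) can only produce values in that range. Since |5| > 1, arcsin(5) is undefined. There is no angle whose sine equals 5.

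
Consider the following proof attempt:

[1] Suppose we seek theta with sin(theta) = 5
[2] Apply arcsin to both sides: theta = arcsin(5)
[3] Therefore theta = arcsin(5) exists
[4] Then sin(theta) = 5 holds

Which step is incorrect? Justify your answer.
Step 2: Apply arcsin to both sides: theta = arcsin(5)

Step 2 applies arcsin to 5. However, arcsin(x) is only defined for x in [-1, 1] because sin(theta) can only produce values in that range. Since |5| > 1, arcsin(5) is undefined. There is no angle whose sine equals 5.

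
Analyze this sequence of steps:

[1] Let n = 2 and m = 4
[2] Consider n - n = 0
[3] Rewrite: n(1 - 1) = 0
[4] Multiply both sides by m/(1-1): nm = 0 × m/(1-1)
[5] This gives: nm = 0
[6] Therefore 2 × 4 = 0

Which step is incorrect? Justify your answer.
Step 4: Multiply both sides by m/(1-1): nm = 0 × m/(1-1)

Step 4 multiplies both sides by m/(1-1). However, 1-1 = 0, so this is multiplication by m/0, which is undefined. We cannot multiply by an undefined expression.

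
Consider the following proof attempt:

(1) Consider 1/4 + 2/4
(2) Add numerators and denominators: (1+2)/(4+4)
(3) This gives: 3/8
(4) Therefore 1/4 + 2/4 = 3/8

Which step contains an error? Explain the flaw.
Step 2: Add numerators and denominators: (1+2)/(4+4)

Step 2 incorrectly adds fractions by separately adding numerators and denominators. This is wrong. The correct method requires a common denominator: 1/4 + 2/4 = (1×4 + 2×4)/(4×4) = 12/16 = 3/4. The method used gives 3/8, which is different.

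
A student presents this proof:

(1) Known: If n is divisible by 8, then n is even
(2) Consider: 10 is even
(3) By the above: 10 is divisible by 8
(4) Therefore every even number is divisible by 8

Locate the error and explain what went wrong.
Step 3: By the above: 10 is divisible by 8

Step 3 commits the fallacy of affirming the consequent. The known fact 'divisible by 8 → even' does NOT imply 'even → divisible by 8'. That would be the converse, which is false. For example, 10 is even but 10 ÷ 8 = 1.25, which is not an integer.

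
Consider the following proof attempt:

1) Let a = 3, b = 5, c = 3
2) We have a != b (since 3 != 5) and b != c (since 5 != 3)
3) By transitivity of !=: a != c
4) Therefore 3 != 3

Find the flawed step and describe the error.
Step 3: By transitivity of !=: a != c

Step 3 incorrectly applies transitivity to the '!=' relation. Transitivity states: if a R b and b R c, then a R c. However, '!=' is not transitive. Counterexample: 3 != 5 and 5 != 3, but 3 = 3 (both equal 3). Transitivity holds for relations like <, <=, =, but not for !=.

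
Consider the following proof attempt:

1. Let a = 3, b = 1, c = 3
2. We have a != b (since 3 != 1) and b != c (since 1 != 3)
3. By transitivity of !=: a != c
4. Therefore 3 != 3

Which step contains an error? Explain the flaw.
Step 3: By transitivity of !=: a != c

Step 3 incorrectly applies transitivity to the '!=' relation. Transitivity states: if a R b and b R c, then a R c. However, '!=' is not transitive. Counterexample: 3 != 1 and 1 != 3, but 3 = 3 (both equal 3). Transitivity holds for relations like <, <=, =, but not for !=.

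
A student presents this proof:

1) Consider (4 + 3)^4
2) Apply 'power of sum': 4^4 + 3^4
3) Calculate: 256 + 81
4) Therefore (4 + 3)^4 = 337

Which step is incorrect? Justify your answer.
Step 2: Apply 'power of sum': 4^4 + 3^4

Step 2 incorrectly applies a non-existent rule '(a+b)^n = a^n + b^n'. This is false in general. The correct expansion uses the binomial theorem. The actual value is (4 + 3)^4 = 7^4 = 2401, not 337.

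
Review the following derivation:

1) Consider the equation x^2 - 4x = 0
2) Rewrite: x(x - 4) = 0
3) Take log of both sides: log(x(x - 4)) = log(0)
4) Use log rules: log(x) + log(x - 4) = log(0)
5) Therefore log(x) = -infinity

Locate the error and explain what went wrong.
Step 3: Take log of both sides: log(x(x - 4)) = log(0)

Step 3 takes the logarithm of both sides, resulting in log(0) on the right side. The logarithm is only defined for positive numbers; log(0) is undefined (approaches negative infinity). This operation is invalid.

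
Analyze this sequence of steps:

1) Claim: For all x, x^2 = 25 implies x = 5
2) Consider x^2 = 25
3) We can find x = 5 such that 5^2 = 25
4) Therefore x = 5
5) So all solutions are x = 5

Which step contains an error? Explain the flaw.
Step 4: Therefore x = 5

Step 4 incorrectly concludes that x = 5 is the only solution. The proof shows that x = 5 is A solution (existence), but does not show it is the ONLY solution (uniqueness). In fact, x = -5 is also a solution since (-5)^2 = 25. Finding one solution doesn't prove there are no others.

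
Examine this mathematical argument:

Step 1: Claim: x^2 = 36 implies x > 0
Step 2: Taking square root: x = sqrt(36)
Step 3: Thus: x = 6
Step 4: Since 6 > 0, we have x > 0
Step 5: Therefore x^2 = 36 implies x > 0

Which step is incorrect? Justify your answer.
Step 2: Taking square root: x = sqrt(36)

Step 2 takes the square root and assumes the positive root only. The equation x^2 = 36 actually has two solutions: x = 6 and x = -6. The proof silently assumes x > 0 without justification, then uses this assumption to conclude x > 0, which is circular. The counterexample x = -6 shows the claim is false.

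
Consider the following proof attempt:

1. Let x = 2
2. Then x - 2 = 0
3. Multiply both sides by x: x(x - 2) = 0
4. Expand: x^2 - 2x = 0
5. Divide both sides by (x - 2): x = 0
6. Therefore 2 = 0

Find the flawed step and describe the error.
Step 5: Divide both sides by (x - 2): x = 0

Step 5 divides both sides by (x - 2). However, since x = 2, we have (x - 2) = 0. Division by zero is undefined, making this step invalid.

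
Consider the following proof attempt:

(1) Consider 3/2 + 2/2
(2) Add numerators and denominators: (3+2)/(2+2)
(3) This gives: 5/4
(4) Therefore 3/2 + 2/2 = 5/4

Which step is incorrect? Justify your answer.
Step 2: Add numerators and denominators: (3+2)/(2+2)

Step 2 incorrectly adds fractions by separately adding numerators and denominators. This is wrong. The correct method requires a common denominator: 3/2 + 2/2 = (3×2 + 2×2)/(2×2) = 10/4 = 5/2. The method used gives 5/4, which is different.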